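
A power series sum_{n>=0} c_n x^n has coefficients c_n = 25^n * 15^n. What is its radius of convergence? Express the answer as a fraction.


By the root test (Cauchy-Hadamard), the radius is R = 1 / limsup_n |c_n|^(1/n).
Here |c_n|^(1/n) = (25^n * 15^n)^(1/n) = 25 * 15 = 375 for all n.
So R = 1/375 = 1/375.

1/375


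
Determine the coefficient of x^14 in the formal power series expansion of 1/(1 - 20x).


The geometric series identity gives 1/(1 - c x) = sum_{k>=0} c^k x^k, so the coefficient of x^k is c^k.
Here c = 20 and k = 14.
Computing: 20^14 = 1638400000000000000

1638400000000000000


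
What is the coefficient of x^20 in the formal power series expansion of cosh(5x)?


The Maclaurin series is cosh(t) = sum_{m>=0} t^(2m) / (2m)!, so substituting t = 5x, only even powers of x are nonzero, with coefficient of x^(2m) equal to 5^(2m) / (2m)!.
For x^20 the coefficient is 5^20/20! = 95367431640625/2432902008176640000 = 152587890625/3892643213082624.

152587890625/3892643213082624


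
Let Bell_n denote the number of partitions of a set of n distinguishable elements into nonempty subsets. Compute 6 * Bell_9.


Bell_9 can be computed from the Bell triangle or from Dobinski's identity Bell_n = (1/e) * sum_{k>=0} k^n / k!.
Computing Bell_9 = 21147.
Then 6 * 21147 = 126882.

126882


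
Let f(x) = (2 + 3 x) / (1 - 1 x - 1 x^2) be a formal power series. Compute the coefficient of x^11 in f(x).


Write f(x) = sum_{k>=0} a_k x^k. Multiplying both sides by 1 - 1 x - 1 x^2 gives
(1 - 1 x - 1 x^2) sum_{k>=0} a_k x^k = 2 + 3 x.
Matching coefficients:
 x^0: a_0 = 2
 x^1: a_1 - 1 a_0 = 3  =>  a_1 = 1*2 + 3 = 5
 x^k (k >= 2): a_k = 1 a_{k-1} + 1 a_{k-2}.
Iterating: a_2 = 7, a_3 = 12, a_4 = 19, a_5 = 31, a_6 = 50, a_7 = 81, a_8 = 131, a_9 = 212, a_10 = 343, a_11 = 555.
So the coefficient of x^11 is 555.

555


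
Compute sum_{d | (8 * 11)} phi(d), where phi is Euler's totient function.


First, 8 * 11 = 88. One classical identity is sum_{d | n} phi(d) = n (each k in [1, n] has a unique gcd with n, and among the k's with gcd(k, n) = n/d there are phi(d) of them). So the sum equals 88. We also verify directly:
Divisors of 88: 1, 2, 4, 8, 11, 22, 44, 88.
phi values: 1, 1, 2, 4, 10, 10, 20, 40.
Sum = 88.

88


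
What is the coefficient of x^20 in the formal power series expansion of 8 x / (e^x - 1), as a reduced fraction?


The exponential generating function for Bernoulli numbers is
x / (e^x - 1) = sum_{k>=0} B_k x^k / k!.
So the coefficient of x^20 in 8 x / (e^x - 1) is 8 B_20 / 20!.
Computing: B_20 = -174611/330, 20! = 2432902008176640000, giving
8 * -174611/330 / 2432902008176640000 = -174611/100357207837286400000.

-174611/100357207837286400000


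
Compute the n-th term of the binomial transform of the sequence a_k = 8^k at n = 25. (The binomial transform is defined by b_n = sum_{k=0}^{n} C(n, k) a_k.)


With a_k = 8^k, b_n = sum_{k=0}^{n} C(n, k) 8^k = (1 + 8)^n by the binomial theorem.
For n = 25: (1 + 8)^25 = 9^25 = 717897987691852588770249.

717897987691852588770249


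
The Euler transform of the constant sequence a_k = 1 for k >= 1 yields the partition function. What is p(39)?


The Euler transform converts the sequence a_k = 1 into the number of integer partitions.
Using the recurrence or dynamic programming:
p(39) = 31185

31185


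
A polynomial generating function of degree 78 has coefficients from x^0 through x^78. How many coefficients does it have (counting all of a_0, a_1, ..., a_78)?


A polynomial of degree 78 takes the form a_0 + a_1 x + ... + a_78 x^78.
The number of coefficients is 78 + 1 = 79.

79


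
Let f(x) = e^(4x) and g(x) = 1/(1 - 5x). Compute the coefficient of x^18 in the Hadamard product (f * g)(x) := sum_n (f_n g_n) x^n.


Expanding: f_k = 4^k/k! (from e^(4x)) and g_k = 5^k (from 1/(1 - 5x)). So the Hadamard coefficient (f * g)_k = 4^k 5^k / k! = (20)^k / k!.
For k = 18: 20^18/18! = 262144000000000000000000/6402373705728000 = 32000000000000000/781539759.

32000000000000000/781539759


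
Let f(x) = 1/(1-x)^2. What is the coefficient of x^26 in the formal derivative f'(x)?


Differentiate: d/dx [ 1/(1-x)^r ] = r / (1-x)^(r+1).
Here r = 2, so f'(x) = 2 / (1-x)^3.
The expansion of 1/(1-x)^(r+1) has coefficient of x^n equal to C(n+r, r).
So the coefficient of x^26 in f'(x) is
2 * C(28, 2) = 2 * 378 = 756

756


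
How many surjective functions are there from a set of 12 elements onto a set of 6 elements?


By inclusion-exclusion on which target elements are missed, the number of surjections from an n-set onto a k-set is
surj(n, k) = sum_{j=0}^{k} (-1)^j C(k, j) (k - j)^n.
Equivalently surj(n, k) = k! * S(n, k), where S(n, k) is the Stirling number of the second kind.
For n = 12, k = 6:
S(12, 6) = 1323652, so
surj = 6! * 1323652 = 720 * 1323652 = 953029440.

953029440


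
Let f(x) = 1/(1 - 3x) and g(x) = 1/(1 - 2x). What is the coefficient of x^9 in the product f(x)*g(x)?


The coefficient of x^n in f*g is the Cauchy product: sum_{k=0}^{n} a^k * b^(n-k).
With a=3, b=2, n=9:
sum_{k=0}^{9} 3^k * 2^(9-k)
= 58025

58025


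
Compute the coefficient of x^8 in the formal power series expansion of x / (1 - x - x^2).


Let f(x) = sum_{k>=0} a_k x^k. Multiplying f(x) * (1 - x - x^2) = x and matching coefficients gives a_0 = 0, a_1 = 1, and a_k = a_{k-1} + a_{k-2} for k >= 2. These are the Fibonacci numbers F_k.
Iterating from F_0 = 0, F_1 = 1:
F_0=0, F_1=1, F_2=1, F_3=2, F_4=3, F_5=5, F_6=8, F_7=13, F_8=21
F_8 = 21.

21


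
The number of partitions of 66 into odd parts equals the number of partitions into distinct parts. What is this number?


Computing partitions of 66 into odd parts (1, 3, 5, ...):
Using the generating function prod_{k>=0} 1/(1-x^(2k+1)),
the count is 20132

20132


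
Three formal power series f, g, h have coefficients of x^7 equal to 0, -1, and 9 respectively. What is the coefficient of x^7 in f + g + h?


Series addition is componentwise:
0 + -1 + 9
= 8

8


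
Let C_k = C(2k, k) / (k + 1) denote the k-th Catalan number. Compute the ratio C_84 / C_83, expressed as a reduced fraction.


Using C_k = (2k)! / (k! (k+1)!), the ratio C_{k+1}/C_k simplifies to
C_{k+1}/C_k = [(2k+2)! / ((k+1)! (k+2)!)] * [k! (k+1)! / (2k)!]
 = (2k+2)(2k+1) / ((k+1)(k+2)) = 2(2k+1) / (k+2).
For k = 83: 2(2*83 + 1) / (83 + 2) = 334/85 = 334/85.

334/85


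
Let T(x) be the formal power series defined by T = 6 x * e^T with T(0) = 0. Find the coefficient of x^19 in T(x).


Apply the Lagrange inversion formula: if T = 6 x * phi(T) with phi(t) = e^t, then
[x^n] T = 6^n * (1/n) [t^(n-1)] phi(t)^n = 6^n * (1/n) [t^(n-1)] e^(n t) = 6^n * (1/n) * n^(n-1) / (n-1)! = 6^n * n^(n-1) / n!.
When c = 1 this is the Cayley count of rooted labeled trees on n vertices, divided by n!.
For n = 19: 6^19 * 19^18 / 19! = 609359740010496 * 104127350297911241532841/121645100408832000 = 7766672725568034822660288264/14889875.

7766672725568034822660288264/14889875


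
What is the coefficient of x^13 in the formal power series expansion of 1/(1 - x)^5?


The expansion 1/(1 - x)^r = sum_{k>=0} C(k + r - 1, r - 1) x^k follows from the multiset / negative-binomial theorem (or from repeated differentiation of the geometric series).
For r = 5 and k = 13:
C(17, 4) = 355687428096000 / (24 * 6227020800) = 2380.

2380


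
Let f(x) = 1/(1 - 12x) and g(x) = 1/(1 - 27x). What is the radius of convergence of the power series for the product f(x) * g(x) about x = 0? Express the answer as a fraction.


The radius of 1/(1 - 12x) is 1/12 (nearest singularity at x = 1/12), and the radius of 1/(1 - 27x) is 1/27.
The product f(x)*g(x) = 1/((1 - 12x)(1 - 27x)) has singularities at both 1/12 and 1/27, so its radius of convergence is the distance to the nearest one:
min(1/12, 1/27) = 1/27.

1/27


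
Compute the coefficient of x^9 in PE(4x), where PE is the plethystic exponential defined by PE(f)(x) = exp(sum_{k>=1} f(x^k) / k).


With f(x) = 4x, the exponent is sum_{k>=1} 4 x^k / k = 4 * (-ln(1 - x)). Exponentiating:
PE(4x) = exp(-4 ln(1 - x)) = 1/(1 - x)^4.
By the negative binomial expansion, [x^n] 1/(1 - x)^4 = C(n + 3, 3).
For n = 9: C(12, 3) = 220.

220


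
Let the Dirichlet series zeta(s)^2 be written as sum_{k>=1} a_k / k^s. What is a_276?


The Dirichlet convolution of the constant function 1 with itself gives (1 * 1)(k) = sum_{d | k} 1 = d(k), the number of positive divisors of k.
Since zeta(s) = sum_{k>=1} 1/k^s, we have zeta(s)^2 = sum_{k>=1} d(k)/k^s, so a_k = d(k).
For k = 276: the divisors are 1, 2, 3, 4, 6, 12, 23, 46, 69, 92, 138, 276.
Count = 12.

12


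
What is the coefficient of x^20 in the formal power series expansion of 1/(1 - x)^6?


The negative binomial / multiset identity is
1/(1 - x)^r = sum_{k>=0} C(k + r - 1, r - 1) x^k.
Here r = 6 and k = 20, so the coefficient is
C(20 + 5, 5) = C(25, 5)
= 53130

53130


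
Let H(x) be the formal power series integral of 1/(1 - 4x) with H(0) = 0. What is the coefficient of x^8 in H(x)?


1/(1 - 4x) = sum_{k>=0} 4^k x^k. Integrating termwise with H(0) = 0:
H(x) = sum_{k>=0} 4^k x^(k+1) / (k+1) = sum_{m>=1} 4^(m-1) x^m / m.
For m = 8: 4^7/8 = 16384/8 = 2048.

2048


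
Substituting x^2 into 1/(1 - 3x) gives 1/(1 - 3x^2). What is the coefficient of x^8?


The coefficient of x^(2m) in 1/(1 - 3x^2) is 3^m.
With n = 8 = 2*4, the coefficient is 3^4 = 81.

81


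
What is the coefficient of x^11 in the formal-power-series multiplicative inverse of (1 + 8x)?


The inverse is 1/(1 + 8x). Apply the geometric identity 1/(1 - y) = sum_{k>=0} y^k with y = -8x:
1/(1 + 8x) = sum_{k>=0} (-8)^k x^k.
So the coefficient of x^11 is (-8)^11 = -8589934592.

-8589934592


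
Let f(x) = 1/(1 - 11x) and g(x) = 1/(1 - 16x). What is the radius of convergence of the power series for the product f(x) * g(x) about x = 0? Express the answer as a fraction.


The radius of 1/(1 - 11x) is 1/11 (nearest singularity at x = 1/11), and the radius of 1/(1 - 16x) is 1/16.
The product f(x)*g(x) = 1/((1 - 11x)(1 - 16x)) has singularities at both 1/11 and 1/16, so its radius of convergence is the distance to the nearest one:
min(1/11, 1/16) = 1/16.

1/16


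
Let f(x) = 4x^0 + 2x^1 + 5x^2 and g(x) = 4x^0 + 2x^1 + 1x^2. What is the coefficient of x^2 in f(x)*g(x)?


Cauchy product at x^2:
4*1 + 2*2 + 5*4
= 28

28


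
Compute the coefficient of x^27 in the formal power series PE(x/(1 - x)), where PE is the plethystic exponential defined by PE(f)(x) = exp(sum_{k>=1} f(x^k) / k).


For f(x) = x/(1 - x) we have
sum_{k>=1} f(x^k) / k = sum_{k>=1} (1/k) * x^k / (1 - x^k) = sum_{k, m >= 1} x^(k m) / k,
which after exponentiating simplifies to
PE(x/(1 - x)) = prod_{k>=1} 1 / (1 - x^k).
This is the generating function for the partition function p(n), so the coefficient of x^27 is p(27).
Computing p(27) by dynamic programming over parts 1, 2, ..., 27: p(27) = 3010.

3010


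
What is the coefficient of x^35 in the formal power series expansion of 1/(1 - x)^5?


The negative binomial / multiset identity is
1/(1 - x)^r = sum_{k>=0} C(k + r - 1, r - 1) x^k.
Here r = 5 and k = 35, so the coefficient is
C(35 + 4, 4) = C(39, 4)
= 82251

82251


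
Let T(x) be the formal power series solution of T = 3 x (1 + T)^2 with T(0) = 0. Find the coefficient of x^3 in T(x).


Apply the Lagrange inversion formula: if T = 3 x * phi(T) with phi(t) = (1 + t)^2, then [x^n] T = 3^n * (1/n) [t^(n-1)] phi(t)^n = 3^n * (1/n) [t^(n-1)] (1 + t)^(2n) = 3^n * (1/n) C(2n, n-1).
Using the identity C(2n, n-1) = C(2n, n) * n / (n+1), the unscaled factor equals C(2n, n) / (n+1) = C_n, the n-th Catalan number.
For n = 3: C_3 = C(6, 3) / 4 = 20/4 = 5.
With the 3^3 = 27 factor, the coefficient is 27 * 5 = 135.

135


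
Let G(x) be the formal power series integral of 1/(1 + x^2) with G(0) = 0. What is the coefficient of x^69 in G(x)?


1/(1 + x^2) = sum_{j>=0} (-1)^j x^(2j). Integrating termwise with G(0) = 0:
G(x) = sum_{j>=0} (-1)^j x^(2j+1) / (2j+1) = arctan(x).
Only odd powers are nonzero. For x^69 write 69 = 2*34 + 1, giving
(-1)^34 / 69 = 1/69 = 1/69.

1/69


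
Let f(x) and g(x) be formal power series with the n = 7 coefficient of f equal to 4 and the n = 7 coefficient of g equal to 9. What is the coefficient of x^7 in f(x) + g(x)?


Addition of formal power series is termwise.
The coefficient of x^7 in f + g = 4 + 9
= 13

13


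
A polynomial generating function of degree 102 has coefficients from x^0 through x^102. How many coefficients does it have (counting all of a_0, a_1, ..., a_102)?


A polynomial of degree 102 takes the form a_0 + a_1 x + ... + a_102 x^102.
The number of coefficients is 102 + 1 = 103.

103


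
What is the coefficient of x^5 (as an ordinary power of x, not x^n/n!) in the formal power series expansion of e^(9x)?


The exponential series is e^y = sum_{k>=0} y^k / k!. Substituting y = 9x gives
e^(9x) = sum_{k>=0} 9^k x^k / k!.
So the coefficient of x^n is a^n/n! with a = 9, n = 5:
9^5 / 5! = 59049/120 = 19683/40

19683/40


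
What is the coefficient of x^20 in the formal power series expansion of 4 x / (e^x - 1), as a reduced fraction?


The exponential generating function for Bernoulli numbers is
x / (e^x - 1) = sum_{k>=0} B_k x^k / k!.
So the coefficient of x^20 in 4 x / (e^x - 1) is 4 B_20 / 20!.
Computing: B_20 = -174611/330, 20! = 2432902008176640000, giving
4 * -174611/330 / 2432902008176640000 = -174611/200714415674572800000.

-174611/200714415674572800000


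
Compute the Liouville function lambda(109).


The Liouville function is lambda(k) = (-1)^Omega(k), where Omega(k) counts the prime factors of k with multiplicity.
Factoring: 109 = 109, so Omega(109) = 1.
lambda(109) = (-1)^1 = -1.

-1


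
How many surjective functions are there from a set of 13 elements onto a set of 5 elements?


By inclusion-exclusion on which target elements are missed, the number of surjections from an n-set onto a k-set is
surj(n, k) = sum_{j=0}^{k} (-1)^j C(k, j) (k - j)^n.
Equivalently surj(n, k) = k! * S(n, k), where S(n, k) is the Stirling number of the second kind.
For n = 13, k = 5:
S(13, 5) = 7508501, so
surj = 5! * 7508501 = 120 * 7508501 = 901020120.

901020120


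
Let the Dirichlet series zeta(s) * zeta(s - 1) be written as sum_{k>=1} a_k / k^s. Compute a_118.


Convolution gives a_k = sum_{d | k} d * 1 = sum_{d | k} d = sigma(k), the sum of positive divisors of k.
For k = 118, the divisors are 1, 2, 59, 118, so
sigma(118) = 1 + 2 + 59 + 118 = 180.

180


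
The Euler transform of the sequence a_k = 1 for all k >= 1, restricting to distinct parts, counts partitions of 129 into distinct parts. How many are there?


Partitions of 129 into distinct parts can be computed via generating function.
Product (1+x)(1+x^2)(1+x^3)...
The coefficient of x^129 = 4322816

4322816


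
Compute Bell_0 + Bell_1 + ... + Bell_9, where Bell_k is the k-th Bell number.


Recall Bell_k counts set partitions of a k-set (with Bell_0 = 1 by convention).
Bell_0 through Bell_9: 1, 1, 2, 5, 15, 52, 203, 877, 4140, 21147
Sum = 1 + 1 + 2 + 5 + 15 + 52 + 203 + 877 + 4140 + 21147 = 26443.

26443


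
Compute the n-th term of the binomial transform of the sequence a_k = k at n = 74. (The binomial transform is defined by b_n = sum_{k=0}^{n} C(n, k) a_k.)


With a_k = k, b_n = sum_{k=0}^{n} C(n, k) k. Using k * C(n, k) = n * C(n-1, k-1) gives b_n = n * sum_{k>=1} C(n-1, k-1) = n * 2^(n-1).
For n = 74: 74 * 2^73 = 74 * 9444732965739290427392 = 698910239464707491627008.

698910239464707491627008


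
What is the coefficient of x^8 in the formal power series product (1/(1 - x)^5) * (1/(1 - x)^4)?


Combine the factors: (1/(1 - x)^5) * (1/(1 - x)^4) = 1/(1 - x)^9.
Then use 1/(1 - x)^r = sum_{k>=0} C(k + r - 1, r - 1) x^k with r = 9 and k = 8:
C(16, 8) = 12870.

12870


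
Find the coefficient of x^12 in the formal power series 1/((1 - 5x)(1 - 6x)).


By partial fractions or Cauchy convolution:
The coefficient equals sum_{k=0}^{12} 5^k * 6^(12-k).
= 11839990891

11839990891


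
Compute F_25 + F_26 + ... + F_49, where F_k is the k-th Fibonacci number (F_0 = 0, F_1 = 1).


Use the identity sum_{k=0}^{N} F_k = F_{N+2} - 1 (which follows from F_{k+2} - F_{k+1} = F_k). Then
sum_{k=25}^{49} F_k = (F_{51} - 1) - (F_{26} - 1) = F_{51} - F_{26}.
Computing: F_{51} = 20365011074, F_{26} = 121393, so
Sum = 20365011074 - 121393 = 20364889681.

20364889681


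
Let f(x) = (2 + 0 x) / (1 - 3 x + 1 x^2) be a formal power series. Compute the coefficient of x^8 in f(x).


Write f(x) = sum_{k>=0} a_k x^k. Multiplying both sides by 1 - 3 x + 1 x^2 gives
(1 - 3 x + 1 x^2) sum_{k>=0} a_k x^k = 2 + 0 x.
Matching coefficients:
 x^0: a_0 = 2
 x^1: a_1 - 3 a_0 = 0  =>  a_1 = 3*2 + 0 = 6
 x^k (k >= 2): a_k = 3 a_{k-1} - 1 a_{k-2}.
Iterating: a_2 = 16, a_3 = 42, a_4 = 110, a_5 = 288, a_6 = 754, a_7 = 1974, a_8 = 5168.
So the coefficient of x^8 is 5168.

5168


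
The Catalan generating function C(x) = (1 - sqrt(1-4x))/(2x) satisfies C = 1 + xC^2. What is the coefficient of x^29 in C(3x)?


Substituting x -> 3x scales the n-th coefficient by 3^n, so [x^29] C(3x) = 3^29 * C_29.
C_29 = C(2*29, 29)/(30) = 30067266499541040/30 = 1002242216651368.
So 3^29 * 1002242216651368 = 68630377364883 * 1002242216651368 = 68784261539800210144137109944.

68784261539800210144137109944


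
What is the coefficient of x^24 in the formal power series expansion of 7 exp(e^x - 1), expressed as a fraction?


exp(e^x - 1) is the exponential generating function for the Bell numbers Bell_k: exp(e^x - 1) = sum_{k>=0} Bell_k x^k / k!.
So the coefficient of x^24 in 7 exp(e^x - 1) is 7 Bell_24 / 24!.
Computing: Bell_24 = 445958869294805289 and 24! = 620448401733239439360000, giving
7 * 445958869294805289/620448401733239439360000 = 148652956431601763/29545161987297116160000.

148652956431601763/29545161987297116160000


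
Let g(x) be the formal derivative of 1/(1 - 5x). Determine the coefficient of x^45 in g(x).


Differentiate termwise: d/dx sum_{k>=0} 5^k x^k = sum_{k>=1} k 5^k x^(k-1) = sum_{j>=0} (j+1) 5^(j+1) x^j.
Equivalently, d/dx [1/(1 - 5x)] = 5/(1 - 5x)^2.
For j = 45: 46 * 5^46 = 46 * 142108547152020037174224853515625 = 6536993168992921710014343261718750.

6536993168992921710014343261718750


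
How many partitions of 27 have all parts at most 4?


Using the generating function (1-x)^(-1)(1-x^2)^(-1)...(1-x^4)^(-1),
the coefficient of x^27 counts these restricted partitions.
Result = 225

225


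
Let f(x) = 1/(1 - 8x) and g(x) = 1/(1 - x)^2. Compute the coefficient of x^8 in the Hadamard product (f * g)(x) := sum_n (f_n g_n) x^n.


f has coefficients f_k = 8^k. For g = 1/(1 - x)^2 the coefficient is g_k = C(k + 1, 1) = k + 1. The Hadamard coefficient is (f * g)_k = 8^k * (k + 1).
For k = 8: 8^8 * 9 = 16777216 * 9 = 150994944.

150994944


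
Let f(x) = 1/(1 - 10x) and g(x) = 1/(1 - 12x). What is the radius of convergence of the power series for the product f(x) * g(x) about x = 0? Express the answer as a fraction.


The radius of 1/(1 - 10x) is 1/10 (nearest singularity at x = 1/10), and the radius of 1/(1 - 12x) is 1/12.
The product f(x)*g(x) = 1/((1 - 10x)(1 - 12x)) has singularities at both 1/10 and 1/12, so its radius of convergence is the distance to the nearest one:
min(1/10, 1/12) = 1/12.

1/12


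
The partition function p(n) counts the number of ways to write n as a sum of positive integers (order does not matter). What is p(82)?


Using the generating function prod_{k>=1} 1/(1-x^k), we compute p(82).
By dynamic programming over parts 1 through 82:
p(82) = 20506255

20506255


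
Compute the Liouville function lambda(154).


The Liouville function is lambda(k) = (-1)^Omega(k), where Omega(k) counts the prime factors of k with multiplicity.
Factoring: 154 = 2 * 7 * 11, so Omega(154) = 3.
lambda(154) = (-1)^3 = -1.

-1


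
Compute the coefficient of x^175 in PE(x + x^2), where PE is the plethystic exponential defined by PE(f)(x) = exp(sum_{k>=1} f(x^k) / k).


With f(x) = x + x^2, the exponent is sum_{k>=1} (x^k + x^(2k)) / k = -ln(1 - x) - ln(1 - x^2). Exponentiating:
PE(x + x^2) = 1 / ((1 - x)(1 - x^2)).
This is the generating function for partitions of n into parts of size 1 or 2. The number of 2's can be any j in 0..87, and the rest are 1's, so
[x^175] = floor(175/2) + 1 = 88.

88


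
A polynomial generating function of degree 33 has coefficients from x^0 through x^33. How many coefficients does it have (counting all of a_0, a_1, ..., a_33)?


A polynomial of degree 33 takes the form a_0 + a_1 x + ... + a_33 x^33.
The number of coefficients is 33 + 1 = 34.

34


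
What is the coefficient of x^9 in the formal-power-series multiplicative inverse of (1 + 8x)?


The inverse is 1/(1 + 8x). Apply the geometric identity 1/(1 - y) = sum_{k>=0} y^k with y = -8x:
1/(1 + 8x) = sum_{k>=0} (-8)^k x^k.
So the coefficient of x^9 is (-8)^9 = -134217728.

-134217728


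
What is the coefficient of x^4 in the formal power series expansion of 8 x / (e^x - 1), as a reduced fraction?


The exponential generating function for Bernoulli numbers is
x / (e^x - 1) = sum_{k>=0} B_k x^k / k!.
So the coefficient of x^4 in 8 x / (e^x - 1) is 8 B_4 / 4!.
Computing: B_4 = -1/30, 4! = 24, giving
8 * -1/30 / 24 = -1/90.

-1/90


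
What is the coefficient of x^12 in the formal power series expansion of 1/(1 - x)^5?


The expansion 1/(1 - x)^r = sum_{k>=0} C(k + r - 1, r - 1) x^k follows from the multiset / negative-binomial theorem (or from repeated differentiation of the geometric series).
For r = 5 and k = 12:
C(16, 4) = 20922789888000 / (24 * 479001600) = 1820.

1820


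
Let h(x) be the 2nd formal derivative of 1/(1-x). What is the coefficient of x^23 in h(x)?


Differentiating 2 times: d^2/dx^2 [1/(1-x)] = 2!/(1-x)^3.
The expansion 1/(1-x)^3 = sum_{k>=0} C(k+2, 2) x^k, so the coefficient of x^n in 2!/(1-x)^3 is 2! * C(n+2, 2).
For n = 23: 2 * C(25, 2) = 2 * 300 = 600

600


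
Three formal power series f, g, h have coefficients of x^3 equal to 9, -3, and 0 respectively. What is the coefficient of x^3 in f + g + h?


Series addition is componentwise:
9 + -3 + 0
= 6

6


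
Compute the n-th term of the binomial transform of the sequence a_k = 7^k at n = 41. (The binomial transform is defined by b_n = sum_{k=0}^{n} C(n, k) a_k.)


With a_k = 7^k, b_n = sum_{k=0}^{n} C(n, k) 7^k = (1 + 7)^n by the binomial theorem.
For n = 41: (1 + 7)^41 = 8^41 = 10633823966279326983230456482242756608.

10633823966279326983230456482242756608


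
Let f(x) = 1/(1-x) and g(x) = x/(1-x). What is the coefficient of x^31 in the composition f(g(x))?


First simplify the composition: f(g(x)) = 1/(1 - x/(1-x)) = (1-x)/((1-x) - x) = (1-x)/(1-2x).
Now extract the coefficient. Write (1-x)/(1-2x) = 1/(1-2x) - x/(1-2x).
The coefficient of x^n in 1/(1-2x) is 2^n, and in x/(1-2x) is 2^(n-1) (for n >= 1).
So the coefficient of x^31 is 2^31 - 2^30 = 2147483648 - 1073741824 = 1073741824.

1073741824


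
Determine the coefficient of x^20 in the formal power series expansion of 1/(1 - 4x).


The geometric series identity gives 1/(1 - c x) = sum_{k>=0} c^k x^k, so the coefficient of x^k is c^k.
Here c = 4 and k = 20.
Computing: 4^20 = 1099511627776

1099511627776


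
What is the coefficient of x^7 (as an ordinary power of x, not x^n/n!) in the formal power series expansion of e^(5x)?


The exponential series is e^y = sum_{k>=0} y^k / k!. Substituting y = 5x gives
e^(5x) = sum_{k>=0} 5^k x^k / k!.
So the coefficient of x^n is a^n/n! with a = 5, n = 7:
5^7 / 7! = 78125/5040 = 15625/1008

15625/1008


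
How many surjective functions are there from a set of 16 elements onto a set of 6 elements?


By inclusion-exclusion on which target elements are missed, the number of surjections from an n-set onto a k-set is
surj(n, k) = sum_{j=0}^{k} (-1)^j C(k, j) (k - j)^n.
Equivalently surj(n, k) = k! * S(n, k), where S(n, k) is the Stirling number of the second kind.
For n = 16, k = 6:
S(16, 6) = 2734926558, so
surj = 6! * 2734926558 = 720 * 2734926558 = 1969147121760.

1969147121760


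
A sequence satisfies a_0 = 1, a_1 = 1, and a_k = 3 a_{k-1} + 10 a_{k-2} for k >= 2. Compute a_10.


The characteristic equation is t^2 - 3 t - 10 = 0, with roots r_1 = 5 and r_2 = -2 (so c_1 = r_1 + r_2, c_2 = -r_1 r_2 as required).
One can use the closed form a_n = A r_1^n + B r_2^n, but direct iteration is more reliable:
a_0 = 1, a_1 = 1, a_2 = 13, a_3 = 49, a_4 = 277, a_5 = 1321, a_6 = 6733, a_7 = 33409, a_8 = 167557, a_9 = 836761, a_10 = 4185853.
So a_10 = 4185853.

4185853


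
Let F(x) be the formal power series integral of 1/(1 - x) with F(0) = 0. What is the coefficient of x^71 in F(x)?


1/(1 - x) = sum_{k>=0} x^k. Integrating termwise and using F(0) = 0 gives
F(x) = sum_{k>=0} x^(k+1) / (k+1) = sum_{m>=1} x^m / m = -ln(1 - x).
So the coefficient of x^71 is 1/71 = 1/71.

1/71


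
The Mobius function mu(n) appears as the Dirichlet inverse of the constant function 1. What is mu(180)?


180 has a squared prime factor, so mu(180) = 0.
Factorization reveals a repeated prime.

0


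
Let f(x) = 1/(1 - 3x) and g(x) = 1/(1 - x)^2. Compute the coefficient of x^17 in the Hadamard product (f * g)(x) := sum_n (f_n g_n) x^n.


f has coefficients f_k = 3^k. For g = 1/(1 - x)^2 the coefficient is g_k = C(k + 1, 1) = k + 1. The Hadamard coefficient is (f * g)_k = 3^k * (k + 1).
For k = 17: 3^17 * 18 = 129140163 * 18 = 2324522934.

2324522934


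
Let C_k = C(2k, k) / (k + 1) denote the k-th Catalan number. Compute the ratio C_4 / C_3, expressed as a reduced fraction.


Using C_k = (2k)! / (k! (k+1)!), the ratio C_{k+1}/C_k simplifies to
C_{k+1}/C_k = [(2k+2)! / ((k+1)! (k+2)!)] * [k! (k+1)! / (2k)!]
 = (2k+2)(2k+1) / ((k+1)(k+2)) = 2(2k+1) / (k+2).
For k = 3: 2(2*3 + 1) / (3 + 2) = 14/5 = 14/5.

14/5


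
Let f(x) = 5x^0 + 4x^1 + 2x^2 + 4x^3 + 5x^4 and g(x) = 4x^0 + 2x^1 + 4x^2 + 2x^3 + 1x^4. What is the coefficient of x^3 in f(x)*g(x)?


Cauchy product at x^3:
5*2 + 4*4 + 2*2 + 4*4
= 46

46


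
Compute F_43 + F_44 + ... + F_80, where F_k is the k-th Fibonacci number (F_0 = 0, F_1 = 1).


Use the identity sum_{k=0}^{N} F_k = F_{N+2} - 1 (which follows from F_{k+2} - F_{k+1} = F_k). Then
sum_{k=43}^{80} F_k = (F_{82} - 1) - (F_{44} - 1) = F_{82} - F_{44}.
Computing: F_{82} = 61305790721611591, F_{44} = 701408733, so
Sum = 61305790721611591 - 701408733 = 61305790020202858.

61305790020202858


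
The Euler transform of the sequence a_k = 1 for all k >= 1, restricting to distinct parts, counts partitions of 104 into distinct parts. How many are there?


Partitions of 104 into distinct parts can be computed via generating function.
Product (1+x)(1+x^2)(1+x^3)...
The coefficient of x^104 = 618784

618784


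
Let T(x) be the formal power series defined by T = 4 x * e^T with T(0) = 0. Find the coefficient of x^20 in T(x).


Apply the Lagrange inversion formula: if T = 4 x * phi(T) with phi(t) = e^t, then
[x^n] T = 4^n * (1/n) [t^(n-1)] phi(t)^n = 4^n * (1/n) [t^(n-1)] e^(n t) = 4^n * (1/n) * n^(n-1) / (n-1)! = 4^n * n^(n-1) / n!.
When c = 1 this is the Cayley count of rooted labeled trees on n vertices, divided by n!.
For n = 20: 4^20 * 20^19 / 20! = 1099511627776 * 5242880000000000000000000/2432902008176640000 = 35184372088832000000000000000/14849255421.

35184372088832000000000000000/14849255421


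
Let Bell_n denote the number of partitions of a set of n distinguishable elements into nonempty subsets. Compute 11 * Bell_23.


Bell_23 can be computed from the Bell triangle or from Dobinski's identity Bell_n = (1/e) * sum_{k>=0} k^n / k!.
Computing Bell_23 = 44152005855084346.
Then 11 * 44152005855084346 = 485672064405927806.

485672064405927806


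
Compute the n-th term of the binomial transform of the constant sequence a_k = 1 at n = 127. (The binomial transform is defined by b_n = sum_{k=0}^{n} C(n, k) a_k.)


With a_k = 1 for all k, b_n = sum_{k=0}^{n} C(n, k) = 2^n by the binomial theorem.
For n = 127: 2^127 = 170141183460469231731687303715884105728.

170141183460469231731687303715884105728


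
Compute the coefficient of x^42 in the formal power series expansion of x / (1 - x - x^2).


Let f(x) = sum_{k>=0} a_k x^k. Multiplying f(x) * (1 - x - x^2) = x and matching coefficients gives a_0 = 0, a_1 = 1, and a_k = a_{k-1} + a_{k-2} for k >= 2. These are the Fibonacci numbers F_k.
Iterating from F_0 = 0, F_1 = 1:
F_0=0, F_1=1, F_2=1, F_3=2, F_4=3, F_5=5, F_6=8, F_7=13, F_8=21, F_9=34, ...
F_42 = 267914296.

267914296


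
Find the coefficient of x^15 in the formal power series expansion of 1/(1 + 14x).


Write 1/(1 + c x) = 1/(1 - (-c) x) and apply the geometric-series identity
1/(1 - y) = sum_{k>=0} y^k to get 1/(1 + c x) = sum_{k>=0} (-c)^k x^k.
So the coefficient of x^k is (-c)^k = (-1)^k * c^k.
Here c = 14 and k = 15:
(-14)^15 = -1 * 155568095557812224 = -155568095557812224

-155568095557812224


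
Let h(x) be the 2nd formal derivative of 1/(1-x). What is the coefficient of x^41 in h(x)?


Differentiating 2 times: d^2/dx^2 [1/(1-x)] = 2!/(1-x)^3.
The expansion 1/(1-x)^3 = sum_{k>=0} C(k+2, 2) x^k, so the coefficient of x^n in 2!/(1-x)^3 is 2! * C(n+2, 2).
For n = 41: 2 * C(43, 2) = 2 * 903 = 1806

1806


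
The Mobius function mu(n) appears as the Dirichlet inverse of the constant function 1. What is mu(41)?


41 = 41 (all distinct primes).
mu(41) = (-1)^1 = -1

-1


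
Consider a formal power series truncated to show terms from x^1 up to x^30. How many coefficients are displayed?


From x^1 to x^30 inclusive, the count is 30 - 1 + 1 = 30.

30


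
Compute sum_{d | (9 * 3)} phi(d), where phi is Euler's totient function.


First, 9 * 3 = 27. One classical identity is sum_{d | n} phi(d) = n (each k in [1, n] has a unique gcd with n, and among the k's with gcd(k, n) = n/d there are phi(d) of them). So the sum equals 27. We also verify directly:
Divisors of 27: 1, 3, 9, 27.
phi values: 1, 2, 6, 18.
Sum = 27.

27


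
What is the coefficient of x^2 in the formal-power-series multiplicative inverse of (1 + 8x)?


The inverse is 1/(1 + 8x). Apply the geometric identity 1/(1 - y) = sum_{k>=0} y^k with y = -8x:
1/(1 + 8x) = sum_{k>=0} (-8)^k x^k.
So the coefficient of x^2 is (-8)^2 = 64.

64


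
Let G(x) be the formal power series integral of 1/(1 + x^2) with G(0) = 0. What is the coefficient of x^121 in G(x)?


1/(1 + x^2) = sum_{j>=0} (-1)^j x^(2j). Integrating termwise with G(0) = 0:
G(x) = sum_{j>=0} (-1)^j x^(2j+1) / (2j+1) = arctan(x).
Only odd powers are nonzero. For x^121 write 121 = 2*60 + 1, giving
(-1)^60 / 121 = 1/121 = 1/121.

1/121


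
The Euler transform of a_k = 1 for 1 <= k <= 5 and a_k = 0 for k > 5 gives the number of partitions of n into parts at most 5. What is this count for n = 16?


Partitions of 16 into parts at most 5:
Using generating function (1-x)^(-1)(1-x^2)^(-1)...(1-x^5)^(-1),
the coefficient of x^16 = 101

101


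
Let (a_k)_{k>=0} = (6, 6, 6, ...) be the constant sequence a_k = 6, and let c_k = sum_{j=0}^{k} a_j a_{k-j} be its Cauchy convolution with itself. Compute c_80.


Since a_j = 6 for all j >= 0, the convolution sum becomes
c_k = sum_{j=0}^{k} 6 * 6 = 36 * (k + 1).
Equivalently, the generating function of (a_k) is 6/(1 - x) and its square is 36/(1 - x)^2 = sum_{k>=0} 36(k + 1) x^k.
For k = 80: 36 * 81 = 2916.

2916


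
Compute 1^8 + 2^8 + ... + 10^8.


This power sum has a closed form given by Faulhaber's formula
sum_{k=1}^{m} k^p = (1 / (p + 1)) * sum_{j=0}^{p} C(p + 1, j) B_j m^(p + 1 - j),
but for small m direct computation is fastest:
1 + 256 + 6561 + 65536 + 390625 + 1679616 + 5764801 + 16777216 + 43046721 + 100000000 = 167731333.

167731333


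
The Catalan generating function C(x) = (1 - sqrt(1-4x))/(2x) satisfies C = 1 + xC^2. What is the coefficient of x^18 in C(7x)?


Substituting x -> 7x scales the n-th coefficient by 7^n, so [x^18] C(7x) = 7^18 * C_18.
C_18 = C(2*18, 18)/(19) = 9075135300/19 = 477638700.
So 7^18 * 477638700 = 1628413597910449 * 477638700 = 777793353968269576776300.

777793353968269576776300


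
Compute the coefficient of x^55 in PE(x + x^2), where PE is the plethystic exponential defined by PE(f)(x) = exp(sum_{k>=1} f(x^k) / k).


With f(x) = x + x^2, the exponent is sum_{k>=1} (x^k + x^(2k)) / k = -ln(1 - x) - ln(1 - x^2). Exponentiating:
PE(x + x^2) = 1 / ((1 - x)(1 - x^2)).
This is the generating function for partitions of n into parts of size 1 or 2. The number of 2's can be any j in 0..27, and the rest are 1's, so
[x^55] = floor(55/2) + 1 = 28.

28


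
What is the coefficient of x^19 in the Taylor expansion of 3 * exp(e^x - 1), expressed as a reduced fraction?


exp(e^x - 1) = sum_{k>=0} Bell_k x^k / k!, where Bell_k is the k-th Bell number.
So the coefficient of x^19 is 3 * Bell_19 / 19!.
Computing: Bell_19 = 5832742205057 and 19! = 121645100408832000, giving
3 * 5832742205057/121645100408832000 = 5832742205057/40548366802944000.

5832742205057/40548366802944000


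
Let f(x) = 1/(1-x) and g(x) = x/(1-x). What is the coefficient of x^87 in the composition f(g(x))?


First simplify the composition: f(g(x)) = 1/(1 - x/(1-x)) = (1-x)/((1-x) - x) = (1-x)/(1-2x).
Now extract the coefficient. Write (1-x)/(1-2x) = 1/(1-2x) - x/(1-2x).
The coefficient of x^n in 1/(1-2x) is 2^n, and in x/(1-2x) is 2^(n-1) (for n >= 1).
So the coefficient of x^87 is 2^87 - 2^86 = 154742504910672534362390528 - 77371252455336267181195264 = 77371252455336267181195264.

77371252455336267181195264


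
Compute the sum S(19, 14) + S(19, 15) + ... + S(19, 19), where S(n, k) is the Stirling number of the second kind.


By definition, S(n, k) counts partitions of an n-set into exactly k nonempty blocks.
Computing row n = 19 for k = 14..19:
S(19, k): 243577530, 13916778, 527136, 12597, 171, 1
Sum = 258034213.

258034213


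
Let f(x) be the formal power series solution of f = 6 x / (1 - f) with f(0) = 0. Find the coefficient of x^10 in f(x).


Apply Lagrange inversion: f = 6 x * phi(f) with phi(t) = 1/(1 - t), so
[x^n] f = 6^n * (1/n) [t^(n-1)] phi(t)^n = 6^n * (1/n) [t^(n-1)] (1 - t)^(-n) = 6^n * (1/n) C(2n - 2, n - 1) = 6^n * C_{n-1}.
For n = 10: C_9 = C(18, 9) / 10 = 48620/10 = 4862.
With the 6^10 = 60466176 factor, the coefficient is 60466176 * 4862 = 293986547712.

293986547712


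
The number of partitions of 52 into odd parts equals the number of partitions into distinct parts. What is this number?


Computing partitions of 52 into odd parts (1, 3, 5, ...):
Using the generating function prod_{k>=0} 1/(1-x^(2k+1)),
the count is 4582

4582


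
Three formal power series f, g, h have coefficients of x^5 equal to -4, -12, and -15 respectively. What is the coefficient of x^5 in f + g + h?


Series addition is componentwise:
-4 + -12 + -15
= -31

-31


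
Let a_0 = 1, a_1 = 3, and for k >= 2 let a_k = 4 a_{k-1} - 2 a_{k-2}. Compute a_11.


Iterating the recurrence forward:
a_0 = 1
a_1 = 3
a_2 = 4*3 - 2*1 = 10
a_3 = 4*10 - 2*3 = 34
a_4 = 4*34 - 2*10 = 116
a_5 = 4*116 - 2*34 = 396
a_6 = 4*396 - 2*116 = 1352
a_7 = 4*1352 - 2*396 = 4616
a_8 = 4*4616 - 2*1352 = 15760
a_9 = 4*15760 - 2*4616 = 53808
a_10 = 4*53808 - 2*15760 = 183712
a_11 = 4*183712 - 2*53808 = 627232
So a_11 = 627232.

627232


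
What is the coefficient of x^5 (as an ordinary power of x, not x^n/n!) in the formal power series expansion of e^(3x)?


The exponential series is e^y = sum_{k>=0} y^k / k!. Substituting y = 3x gives
e^(3x) = sum_{k>=0} 3^k x^k / k!.
So the coefficient of x^n is a^n/n! with a = 3, n = 5:
3^5 / 5! = 243/120 = 81/40

81/40


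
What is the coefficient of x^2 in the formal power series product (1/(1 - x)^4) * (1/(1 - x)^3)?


Combine the factors: (1/(1 - x)^4) * (1/(1 - x)^3) = 1/(1 - x)^7.
Then use 1/(1 - x)^r = sum_{k>=0} C(k + r - 1, r - 1) x^k with r = 7 and k = 2:
C(8, 6) = 28.

28


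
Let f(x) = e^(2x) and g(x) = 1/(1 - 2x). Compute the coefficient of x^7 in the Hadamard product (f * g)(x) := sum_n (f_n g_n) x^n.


Expanding: f_k = 2^k/k! (from e^(2x)) and g_k = 2^k (from 1/(1 - 2x)). So the Hadamard coefficient (f * g)_k = 2^k 2^k / k! = (4)^k / k!.
For k = 7: 4^7/7! = 16384/5040 = 1024/315.

1024/315


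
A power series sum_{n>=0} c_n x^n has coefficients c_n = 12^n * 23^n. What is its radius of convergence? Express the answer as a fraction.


By the root test (Cauchy-Hadamard), the radius is R = 1 / limsup_n |c_n|^(1/n).
Here |c_n|^(1/n) = (12^n * 23^n)^(1/n) = 12 * 23 = 276 for all n.
So R = 1/276 = 1/276.

1/276


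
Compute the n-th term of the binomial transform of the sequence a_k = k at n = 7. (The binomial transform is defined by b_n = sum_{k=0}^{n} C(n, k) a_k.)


With a_k = k, b_n = sum_{k=0}^{n} C(n, k) k. Using k * C(n, k) = n * C(n-1, k-1) gives b_n = n * sum_{k>=1} C(n-1, k-1) = n * 2^(n-1).
For n = 7: 7 * 2^6 = 7 * 64 = 448.

448


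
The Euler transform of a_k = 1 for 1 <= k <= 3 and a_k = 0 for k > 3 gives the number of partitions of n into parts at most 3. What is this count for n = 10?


Partitions of 10 into parts at most 3:
Using generating function (1-x)^(-1)(1-x^2)^(-1)(1-x^3)^(-1),
the coefficient of x^10 = 14

14


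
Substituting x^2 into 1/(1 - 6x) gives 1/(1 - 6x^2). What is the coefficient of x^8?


The coefficient of x^(2m) in 1/(1 - 6x^2) is 6^m.
With n = 8 = 2*4, the coefficient is 6^4 = 1296.

1296


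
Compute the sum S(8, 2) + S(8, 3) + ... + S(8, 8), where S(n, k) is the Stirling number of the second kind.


By definition, S(n, k) counts partitions of an n-set into exactly k nonempty blocks.
Computing row n = 8 for k = 2..8:
S(8, k): 127, 966, 1701, 1050, 266, 28, 1
Sum = 4139.

4139


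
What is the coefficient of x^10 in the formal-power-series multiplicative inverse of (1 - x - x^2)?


Let the inverse be f(x) = sum_{k>=0} a_k x^k. From f(x) * (1 - x - x^2) = 1 and matching coefficients:
 x^0: a_0 = 1.
 x^1: a_1 - a_0 = 0, so a_1 = 1.
 x^k (k >= 2): a_k - a_{k-1} - a_{k-2} = 0, i.e. a_k = a_{k-1} + a_{k-2}.
This is the Fibonacci-type recurrence shifted so that a_0 = a_1 = 1.
Iterating: a_0=1, a_1=1, a_2=2, a_3=3, a_4=5, a_5=8, a_6=13, a_7=21, a_8=34, a_9=55, ...
a_10 = 89.

89


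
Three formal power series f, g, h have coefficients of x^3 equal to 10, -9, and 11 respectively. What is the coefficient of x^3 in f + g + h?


Series addition is componentwise:
10 + -9 + 11
= 12

12


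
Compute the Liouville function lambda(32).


The Liouville function is lambda(k) = (-1)^Omega(k), where Omega(k) counts the prime factors of k with multiplicity.
Factoring: 32 = 2 * 2 * 2 * 2 * 2, so Omega(32) = 5.
lambda(32) = (-1)^5 = -1.

-1


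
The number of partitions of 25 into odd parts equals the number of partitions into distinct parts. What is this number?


Computing partitions of 25 into odd parts (1, 3, 5, ...):
Using the generating function prod_{k>=0} 1/(1-x^(2k+1)),
the count is 142

142


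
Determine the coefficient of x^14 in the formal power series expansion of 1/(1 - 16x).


The geometric series identity gives 1/(1 - c x) = sum_{k>=0} c^k x^k, so the coefficient of x^k is c^k.
Here c = 16 and k = 14.
Computing: 16^14 = 72057594037927936

72057594037927936


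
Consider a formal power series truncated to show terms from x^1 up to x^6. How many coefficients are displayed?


From x^1 to x^6 inclusive, the count is 6 - 1 + 1 = 6.

6


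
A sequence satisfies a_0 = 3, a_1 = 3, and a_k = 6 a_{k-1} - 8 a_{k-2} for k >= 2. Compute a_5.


The characteristic equation is t^2 - 6 t + 8 = 0, with roots r_1 = 4 and r_2 = 2 (so c_1 = r_1 + r_2, c_2 = -r_1 r_2 as required).
One can use the closed form a_n = A r_1^n + B r_2^n, but direct iteration is more reliable:
a_0 = 3, a_1 = 3, a_2 = -6, a_3 = -60, a_4 = -312, a_5 = -1392.
So a_5 = -1392.

-1392


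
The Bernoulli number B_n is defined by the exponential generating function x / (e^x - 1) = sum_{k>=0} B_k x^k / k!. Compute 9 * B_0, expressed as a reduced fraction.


Bernoulli numbers can also be computed recursively via B_0 = 1 and sum_{j=0}^{m} C(m+1, j) B_j = 0 for m >= 1. Odd-index Bernoulli numbers vanish for k >= 3.
Computing B_0 = 1, so 9 * B_0 = 9 * 1 = 9.

9
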